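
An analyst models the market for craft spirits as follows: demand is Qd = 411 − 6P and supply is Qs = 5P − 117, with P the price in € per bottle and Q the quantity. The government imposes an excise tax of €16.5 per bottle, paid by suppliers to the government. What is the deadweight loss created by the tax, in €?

Deadweight loss = €371.25.

Before the tax: set 411 − 6P = 5P − 117 → P* = €48, Q* = 123.
With the tax collected from suppliers, supply shifts: Qs = 5(P − 16.5) − 117.
New equilibrium: buyers pay €55.5, suppliers receive €39, Q = 78. (Wedge: Pb − Ps = 16.5.)
Quantity falls by |ΔQ| = |123 − 78| = 45.
DWL = ½ · t · |ΔQ| = ½ · 16.5 · 45 = €371.25.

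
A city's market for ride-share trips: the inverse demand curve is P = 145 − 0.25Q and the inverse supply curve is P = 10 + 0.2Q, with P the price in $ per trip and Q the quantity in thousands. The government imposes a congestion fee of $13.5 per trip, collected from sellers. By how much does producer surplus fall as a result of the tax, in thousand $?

Producer surplus falls by $1710 thousand.

Inverting to Q(P) form: Qd = 580 − 4P; Qs = 5P − 50.
Without the tax, 580 − 4P = 5P − 50 gives 9P = 630, so P* = $70 and Q* = 300.
With the tax collected from sellers, supply shifts: Qs = 5(P − 13.5) − 50.
Solving gives Q = 270 with consumers paying $77.5 and sellers receiving $64 (the $13.5 wedge).
ΔPS is the trapezoid between Q = 270 and Q = 300 of height $6: ½ · (300 + 270) · 6 = $1710.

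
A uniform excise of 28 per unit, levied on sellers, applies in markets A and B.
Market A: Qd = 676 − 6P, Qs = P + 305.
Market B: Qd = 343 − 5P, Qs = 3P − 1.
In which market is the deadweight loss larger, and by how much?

Market B, by 399.

Market A: pre-tax P* = 53, Q* = 358; post-tax Q = 334; deadweight loss = 336.
Market B: pre-tax P* = 43, Q* = 128; post-tax Q = 75.5; deadweight loss = 735.
Difference: 336 vs 735 → market B is larger by 399.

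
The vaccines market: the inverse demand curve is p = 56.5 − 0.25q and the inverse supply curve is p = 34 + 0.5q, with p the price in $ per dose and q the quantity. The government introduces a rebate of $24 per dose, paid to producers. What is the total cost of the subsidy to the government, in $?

Inverting to q(p) form: qd = 226 − 4p; qs = 2p − 68.
Before the subsidy: set 226 − 4p = 2p − 68 → p* = $49, q* = 30.
With a per-unit subsidy paid to producers, each receives p + 24 per unit sold, so supply becomes qs = 2(p + 24) − 68.
New equilibrium: consumers pay $41, producers receive $65, q = 62. (Wedge: pb − ps = −24.)
Outlay = t · Q = 24 · 62 = $1488.

Government outlay = $1488.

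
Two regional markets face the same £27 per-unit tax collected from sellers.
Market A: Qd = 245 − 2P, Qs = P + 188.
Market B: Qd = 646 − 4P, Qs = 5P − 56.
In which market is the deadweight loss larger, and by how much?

Market A: pre-tax P* = £19, Q* = 207; post-tax Q = 189; deadweight loss = £243.
Market B: pre-tax P* = £78, Q* = 334; post-tax Q = 274; deadweight loss = £810.
Difference: £243 vs £810 → market B is larger by £567.

Market B, by £567.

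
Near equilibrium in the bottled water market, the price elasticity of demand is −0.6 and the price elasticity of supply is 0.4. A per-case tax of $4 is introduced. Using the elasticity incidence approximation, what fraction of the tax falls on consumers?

Incidence ratio: consumers' share ≈ εs / (εs + |εd|) = 0.4 / (0.4 + 0.6) = 0.4.
Supply is the less elastic side, so consumers bear the smaller share.

Consumers' share ≈ 0.4.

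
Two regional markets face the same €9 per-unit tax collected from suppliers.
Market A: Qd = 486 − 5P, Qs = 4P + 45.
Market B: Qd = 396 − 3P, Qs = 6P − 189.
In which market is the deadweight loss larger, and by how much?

Market A: pre-tax P* = €49, Q* = 241; post-tax Q = 221; deadweight loss = €90.
Market B: pre-tax P* = €65, Q* = 201; post-tax Q = 183; deadweight loss = €81.
Difference: €90 vs €81 → market A is larger by €9.

Market A, by €9.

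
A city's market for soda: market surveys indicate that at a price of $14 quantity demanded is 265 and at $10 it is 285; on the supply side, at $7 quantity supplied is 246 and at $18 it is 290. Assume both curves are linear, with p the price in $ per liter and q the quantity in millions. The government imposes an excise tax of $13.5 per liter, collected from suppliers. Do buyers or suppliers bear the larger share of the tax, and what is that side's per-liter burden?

Demand slope: (285 − 265)/(10 − 14) = -5, so qd = 335 − 5p.
Supply slope: (290 − 246)/(18 − 7) = 4, so qs = 4p + 218.
Without the tax, 335 − 5p = 4p + 218 gives 9p = 117, so p* = $13 and q* = 270.
With the tax collected from suppliers, supply shifts: qs = 4(p − 13.5) + 218.
Solving gives q = 240 with buyers paying $19 and suppliers receiving $5.5 (the $13.5 wedge).
Per-liter burden: buyers $6, suppliers $7.5.
Suppliers take the larger share because supply is less price-elastic here (demand slope 5 vs supply slope 4).
The less price-elastic side of the market bears the larger share of a per-unit tax.

Suppliers bear the larger share: $7.5 per liter.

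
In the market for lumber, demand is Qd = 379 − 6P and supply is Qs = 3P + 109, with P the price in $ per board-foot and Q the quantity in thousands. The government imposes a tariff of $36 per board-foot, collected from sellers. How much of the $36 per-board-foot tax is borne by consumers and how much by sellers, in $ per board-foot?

Before the tax: set 379 − 6P = 3P + 109 → P* = $30, Q* = 199.
With the tax collected from sellers, supply shifts: Qs = 3(P − 36) + 109.
New equilibrium: consumers pay $42, sellers receive $6, Q = 127. (Wedge: Pb − Ps = 36.)
Burden on consumers: $12; on sellers: $24. (They sum to $36.)
The less price-elastic side of the market bears the larger share of a per-unit tax.

Consumers bear $12 per board-foot; sellers bear $24 per board-foot.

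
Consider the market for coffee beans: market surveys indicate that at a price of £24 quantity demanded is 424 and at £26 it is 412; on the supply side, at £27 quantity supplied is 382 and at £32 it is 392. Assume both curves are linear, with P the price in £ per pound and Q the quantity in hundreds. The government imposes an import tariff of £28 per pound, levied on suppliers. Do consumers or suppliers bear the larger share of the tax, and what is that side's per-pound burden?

Suppliers bear the larger share: £21 per pound.

Demand slope: (412 − 424)/(26 − 24) = -6, so Qd = 568 − 6P.
Supply slope: (392 − 382)/(32 − 27) = 2, so Qs = 2P + 328.
Without the tax, 568 − 6P = 2P + 328 gives 8P = 240, so P* = £30 and Q* = 388.
With the tax collected from suppliers, supply shifts: Qs = 2(P − 28) + 328.
New equilibrium: consumers pay £37, suppliers receive £9, Q = 346. (Wedge: Pb − Ps = 28.)
Per-pound burden: consumers £7, suppliers £21.
Suppliers take the larger share because supply is less price-elastic here (demand slope 6 vs supply slope 2).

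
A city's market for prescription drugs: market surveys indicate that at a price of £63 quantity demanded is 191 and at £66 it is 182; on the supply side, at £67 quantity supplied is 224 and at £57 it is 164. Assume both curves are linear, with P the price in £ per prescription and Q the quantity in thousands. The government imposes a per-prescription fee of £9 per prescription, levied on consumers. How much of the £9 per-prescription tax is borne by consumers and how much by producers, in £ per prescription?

Consumers bear £6 per prescription; producers bear £3 per prescription.

Demand slope: (182 − 191)/(66 − 63) = -3, so Qd = 380 − 3P.
Supply slope: (164 − 224)/(57 − 67) = 6, so Qs = 6P − 178.
Before the tax: set 380 − 3P = 6P − 178 → P* = £62, Q* = 194.
With the tax collected from consumers, demand (in seller-price terms) shifts: Qd = 380 − 3(P + 9).
New equilibrium: consumers pay £68, producers receive £59, Q = 176. (Wedge: Pb − Ps = 9.)
Burden on consumers: £6; on producers: £3. (They sum to £9.)
The less price-elastic side of the market bears the larger share of a per-unit tax.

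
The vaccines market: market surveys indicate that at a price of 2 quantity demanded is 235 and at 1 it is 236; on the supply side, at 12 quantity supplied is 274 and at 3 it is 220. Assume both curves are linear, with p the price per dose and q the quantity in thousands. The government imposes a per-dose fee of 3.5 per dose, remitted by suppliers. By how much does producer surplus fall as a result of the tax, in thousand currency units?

Producer surplus falls by 115.25 thousand.

Demand slope: (236 − 235)/(1 − 2) = -1, so qd = 237 − p.
Supply slope: (220 − 274)/(3 − 12) = 6, so qs = 6p + 202.
Without the tax, 237 − p = 6p + 202 gives 7p = 35, so p* = 5 and q* = 232.
With the tax collected from suppliers, supply shifts: qs = 6(p − 3.5) + 202.
Solving gives q = 229 with buyers paying 8 and suppliers receiving 4.5 (the 3.5 wedge).
ΔPS is the trapezoid between Q = 229 and Q = 232 of height 0.5: ½ · (232 + 229) · 0.5 = 115.25.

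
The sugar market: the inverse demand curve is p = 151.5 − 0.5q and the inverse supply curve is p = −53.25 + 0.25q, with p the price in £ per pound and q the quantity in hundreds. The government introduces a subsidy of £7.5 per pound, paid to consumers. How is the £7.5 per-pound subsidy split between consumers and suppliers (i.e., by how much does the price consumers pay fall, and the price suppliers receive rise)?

Rewrite in direct form: qd = 303 − 2p and qs = 4p + 213.
Before the subsidy: set 303 − 2p = 4p + 213 → p* = £15, q* = 273.
With a per-unit subsidy paid to consumers, each effectively pays p − 7.5, so demand becomes qd = 303 − 2(p − 7.5).
New equilibrium: consumers pay £10, suppliers receive £17.5, q = 283. (Wedge: pb − ps = −7.5.)
Gain to consumers: £5; to suppliers: £2.5. (They sum to £7.5.)

Consumers gain £5 per pound; suppliers gain £2.5 per pound.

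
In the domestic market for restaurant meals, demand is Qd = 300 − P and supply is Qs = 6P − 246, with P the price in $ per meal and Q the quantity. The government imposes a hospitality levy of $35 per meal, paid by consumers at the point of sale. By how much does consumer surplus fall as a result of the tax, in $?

Before the tax: set 300 − P = 6P − 246 → P* = $78, Q* = 222.
With the tax collected from consumers, demand (in seller-price terms) shifts: Qd = 300 − (P + 35).
Solving gives Q = 192 with consumers paying $108 and suppliers receiving $73 (the $35 wedge).
ΔCS is the trapezoid between Q = 192 and Q = 222 of height $30: ½ · (222 + 192) · 30 = $6210.

Consumer surplus falls by $6210.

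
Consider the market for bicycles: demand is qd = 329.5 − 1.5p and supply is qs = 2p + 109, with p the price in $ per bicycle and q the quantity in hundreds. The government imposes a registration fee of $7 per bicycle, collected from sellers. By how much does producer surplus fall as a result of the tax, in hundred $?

Producer surplus falls by $696 hundred.

Without the tax, 329.5 − 1.5p = 2p + 109 gives 3.5p = 220.5, so p* = $63 and q* = 235.
With the tax collected from sellers, supply shifts: qs = 2(p − 7) + 109.
Solving gives q = 229 with buyers paying $67 and sellers receiving $60 (the $7 wedge).
ΔPS is the trapezoid between Q = 229 and Q = 235 of height $3: ½ · (235 + 229) · 3 = $696.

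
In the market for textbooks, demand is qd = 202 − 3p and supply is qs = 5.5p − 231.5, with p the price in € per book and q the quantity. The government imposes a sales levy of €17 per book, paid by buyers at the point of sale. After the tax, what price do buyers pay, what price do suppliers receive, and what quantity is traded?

Without the tax, 202 − 3p = 5.5p − 231.5 gives 8.5p = 433.5, so p* = €51 and q* = 49.
With the tax collected from buyers, demand (in seller-price terms) shifts: qd = 202 − 3(p + 17).
New equilibrium: buyers pay €62, suppliers receive €45, q = 16. (Wedge: pb − ps = 17.)

Buyers pay €62; suppliers receive €45; quantity = 16.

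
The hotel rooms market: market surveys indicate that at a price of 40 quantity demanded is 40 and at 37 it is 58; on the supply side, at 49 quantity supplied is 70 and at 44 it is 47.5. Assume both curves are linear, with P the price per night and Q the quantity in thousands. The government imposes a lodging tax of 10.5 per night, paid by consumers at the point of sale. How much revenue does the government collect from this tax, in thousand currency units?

Demand slope: (58 − 40)/(37 − 40) = -6, so Qd = 280 − 6P.
Supply slope: (47.5 − 70)/(44 − 49) = 4.5, so Qs = 4.5P − 150.5.
Without the tax, 280 − 6P = 4.5P − 150.5 gives 10.5P = 430.5, so P* = 41 and Q* = 34.
With the tax collected from consumers, demand (in seller-price terms) shifts: Qd = 280 − 6(P + 10.5).
New equilibrium: consumers pay 45.5, suppliers receive 35, Q = 7. (Wedge: Pb − Ps = 10.5.)
Revenue = t · Q = 10.5 · 7 = 73.5.

Tax revenue = 73.5 thousand.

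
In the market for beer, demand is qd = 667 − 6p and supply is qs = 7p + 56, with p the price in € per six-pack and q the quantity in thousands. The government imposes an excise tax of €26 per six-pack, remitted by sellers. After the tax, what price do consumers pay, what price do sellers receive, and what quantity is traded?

Without the tax, 667 − 6p = 7p + 56 gives 13p = 611, so p* = €47 and q* = 385.
With the tax collected from sellers, supply shifts: qs = 7(p − 26) + 56.
New equilibrium: consumers pay €61, sellers receive €35, q = 301. (Wedge: pb − ps = 26.)

Consumers pay €61; sellers receive €35; quantity = 301.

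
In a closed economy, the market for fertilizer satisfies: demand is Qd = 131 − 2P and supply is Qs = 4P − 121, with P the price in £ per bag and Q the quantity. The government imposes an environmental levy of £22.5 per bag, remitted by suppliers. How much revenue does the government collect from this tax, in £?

Tax revenue = £382.5.

Before the tax: set 131 − 2P = 4P − 121 → P* = £42, Q* = 47.
With the tax collected from suppliers, supply shifts: Qs = 4(P − 22.5) − 121.
Solving gives Q = 17 with buyers paying £57 and suppliers receiving £34.5 (the £22.5 wedge).
Revenue = t · Q = 22.5 · 17 = £382.5.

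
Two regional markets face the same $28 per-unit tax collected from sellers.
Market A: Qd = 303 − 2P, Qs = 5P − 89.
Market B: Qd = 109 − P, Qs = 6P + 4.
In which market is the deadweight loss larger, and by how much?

Market A, by $224.

Market A: pre-tax P* = $56, Q* = 191; post-tax Q = 151; deadweight loss = $560.
Market B: pre-tax P* = $15, Q* = 94; post-tax Q = 70; deadweight loss = $336.
Difference: $560 vs $336 → market A is larger by $224.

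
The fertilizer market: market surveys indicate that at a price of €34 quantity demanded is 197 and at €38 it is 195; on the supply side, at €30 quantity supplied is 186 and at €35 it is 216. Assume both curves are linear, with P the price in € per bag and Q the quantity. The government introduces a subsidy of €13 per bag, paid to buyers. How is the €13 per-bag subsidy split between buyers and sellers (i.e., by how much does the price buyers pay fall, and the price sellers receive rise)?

Demand slope: (195 − 197)/(38 − 34) = -0.5, so Qd = 214 − 0.5P.
Supply slope: (216 − 186)/(35 − 30) = 6, so Qs = 6P + 6.
Without the subsidy, 214 − 0.5P = 6P + 6 gives 6.5P = 208, so P* = €32 and Q* = 198.
With a per-unit subsidy paid to buyers, each effectively pays P − 13, so demand becomes Qd = 214 − 0.5(P − 13).
Solving gives Q = 204 with buyers paying €20 and sellers receiving €33 (the €13 wedge).
Gain to buyers: €12; to sellers: €1. (They sum to €13.)

Buyers gain €12 per bag; sellers gain €1 per bag.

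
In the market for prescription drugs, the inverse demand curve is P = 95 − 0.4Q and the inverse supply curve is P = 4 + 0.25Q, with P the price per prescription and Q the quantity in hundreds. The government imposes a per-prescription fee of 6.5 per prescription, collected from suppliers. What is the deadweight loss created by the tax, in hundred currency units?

Deadweight loss = 32.5 hundred.

Rewrite in direct form: Qd = 237.5 − 2.5P and Qs = 4P − 16.
Before the tax: set 237.5 − 2.5P = 4P − 16 → P* = 39, Q* = 140.
With the tax collected from suppliers, supply shifts: Qs = 4(P − 6.5) − 16.
New equilibrium: buyers pay 43, suppliers receive 36.5, Q = 130. (Wedge: Pb − Ps = 6.5.)
Quantity falls by |ΔQ| = |140 − 130| = 10.
DWL = ½ · t · |ΔQ| = ½ · 6.5 · 10 = 32.5.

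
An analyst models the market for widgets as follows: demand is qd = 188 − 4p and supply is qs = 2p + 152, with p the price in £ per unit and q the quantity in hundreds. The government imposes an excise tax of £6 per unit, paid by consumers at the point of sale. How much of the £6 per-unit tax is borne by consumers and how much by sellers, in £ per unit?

Consumers bear £2 per unit; sellers bear £4 per unit.

Before the tax: set 188 − 4p = 2p + 152 → p* = £6, q* = 164.
With the tax collected from consumers, demand (in seller-price terms) shifts: qd = 188 − 4(p + 6).
New equilibrium: consumers pay £8, sellers receive £2, q = 156. (Wedge: pb − ps = 6.)
Burden on consumers: £2; on sellers: £4. (They sum to £6.)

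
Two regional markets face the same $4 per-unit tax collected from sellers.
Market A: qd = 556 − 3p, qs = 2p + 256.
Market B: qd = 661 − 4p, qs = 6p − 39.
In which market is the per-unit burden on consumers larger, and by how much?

Market A: pre-tax p* = $60, q* = 376; post-tax q = 371.2; per-unit burden on consumers = $1.6.
Market B: pre-tax p* = $70, q* = 381; post-tax q = 371.4; per-unit burden on consumers = $2.4.
Difference: $1.6 vs $2.4 → market B is larger by $0.8.

Market B, by $0.8.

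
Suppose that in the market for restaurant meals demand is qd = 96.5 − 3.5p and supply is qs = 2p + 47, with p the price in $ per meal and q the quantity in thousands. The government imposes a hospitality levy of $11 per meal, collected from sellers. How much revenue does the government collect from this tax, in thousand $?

Without the tax, 96.5 − 3.5p = 2p + 47 gives 5.5p = 49.5, so p* = $9 and q* = 65.
With the tax collected from sellers, supply shifts: qs = 2(p − 11) + 47.
Solving gives q = 51 with consumers paying $13 and sellers receiving $2 (the $11 wedge).
Revenue = t · Q = 11 · 51 = $561.

Tax revenue = $561 thousand.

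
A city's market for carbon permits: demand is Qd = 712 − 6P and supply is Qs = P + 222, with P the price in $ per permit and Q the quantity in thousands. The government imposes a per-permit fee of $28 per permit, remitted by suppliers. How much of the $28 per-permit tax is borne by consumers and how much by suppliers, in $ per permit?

Before the tax: set 712 − 6P = P + 222 → P* = $70, Q* = 292.
With the tax collected from suppliers, supply shifts: Qs = (P − 28) + 222.
Solving gives Q = 268 with consumers paying $74 and suppliers receiving $46 (the $28 wedge).
Burden on consumers: $4; on suppliers: $24. (They sum to $28.)

Consumers bear $4 per permit; suppliers bear $24 per permit.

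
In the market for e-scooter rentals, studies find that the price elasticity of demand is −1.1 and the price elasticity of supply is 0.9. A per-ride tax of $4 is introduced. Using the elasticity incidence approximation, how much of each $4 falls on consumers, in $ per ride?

Incidence ratio: consumers' share ≈ εs / (εs + |εd|) = 0.9 / (0.9 + 1.1) = 0.45.
So consumers bear ≈ 0.45 × $4 = $1.8; suppliers bear $2.2.

Consumers bear ≈ $1.8 per ride.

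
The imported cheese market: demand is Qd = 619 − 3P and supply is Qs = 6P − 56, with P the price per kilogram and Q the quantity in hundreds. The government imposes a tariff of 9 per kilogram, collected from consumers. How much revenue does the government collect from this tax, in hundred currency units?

Tax revenue = 3384 hundred.

Before the tax: set 619 − 3P = 6P − 56 → P* = 75, Q* = 394.
With the tax collected from consumers, demand (in seller-price terms) shifts: Qd = 619 − 3(P + 9).
Solving gives Q = 376 with consumers paying 81 and suppliers receiving 72 (the 9 wedge).
Revenue = t · Q = 9 · 376 = 3384.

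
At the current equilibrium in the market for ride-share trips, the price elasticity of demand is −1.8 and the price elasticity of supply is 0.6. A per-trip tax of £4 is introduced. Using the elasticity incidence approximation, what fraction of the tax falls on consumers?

Consumers' share ≈ 0.25.

Incidence ratio: consumers' share ≈ εs / (εs + |εd|) = 0.6 / (0.6 + 1.8) = 0.25.
Supply is the less elastic side, so consumers bear the smaller share.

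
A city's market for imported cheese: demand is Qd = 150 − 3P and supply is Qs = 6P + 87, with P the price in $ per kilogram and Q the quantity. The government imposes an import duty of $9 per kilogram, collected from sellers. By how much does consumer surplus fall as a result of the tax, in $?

Before the tax: set 150 − 3P = 6P + 87 → P* = $7, Q* = 129.
With the tax collected from sellers, supply shifts: Qs = 6(P − 9) + 87.
New equilibrium: buyers pay $13, sellers receive $4, Q = 111. (Wedge: Pb − Ps = 9.)
ΔCS is the trapezoid between Q = 111 and Q = 129 of height $6: ½ · (129 + 111) · 6 = $720.

Consumer surplus falls by $720.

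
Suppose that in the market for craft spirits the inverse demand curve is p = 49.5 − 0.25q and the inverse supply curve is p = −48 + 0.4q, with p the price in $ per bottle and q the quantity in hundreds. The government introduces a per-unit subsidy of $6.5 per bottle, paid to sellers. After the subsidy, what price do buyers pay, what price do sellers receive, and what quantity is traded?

Buyers pay $9.5; sellers receive $16; quantity = 160.

Rewrite in direct form: qd = 198 − 4p and qs = 2.5p + 120.
Before the subsidy: set 198 − 4p = 2.5p + 120 → p* = $12, q* = 150.
With a per-unit subsidy paid to sellers, each receives p + 6.5 per unit sold, so supply becomes qs = 2.5(p + 6.5) + 120.
Solving gives q = 160 with buyers paying $9.5 and sellers receiving $16 (the $6.5 wedge).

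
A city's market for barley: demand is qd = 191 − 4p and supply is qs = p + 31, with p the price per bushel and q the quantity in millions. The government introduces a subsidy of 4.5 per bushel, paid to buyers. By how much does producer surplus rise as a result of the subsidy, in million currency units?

Without the subsidy, 191 − 4p = p + 31 gives 5p = 160, so p* = 32 and q* = 63.
With a per-unit subsidy paid to buyers, each effectively pays p − 4.5, so demand becomes qd = 191 − 4(p − 4.5).
New equilibrium: buyers pay 31.1, suppliers receive 35.6, q = 66.6. (Wedge: pb − ps = −4.5.)
ΔPS is the trapezoid between Q = 66.6 and Q = 63 of height 3.6: ½ · (63 + 66.6) · 3.6 = 233.28.

Producer surplus rises by 233.28 million.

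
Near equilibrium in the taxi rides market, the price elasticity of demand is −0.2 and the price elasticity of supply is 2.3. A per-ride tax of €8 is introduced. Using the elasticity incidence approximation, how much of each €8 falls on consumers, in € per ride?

Consumers bear ≈ €7.36 per ride.

Incidence ratio: consumers' share ≈ εs / (εs + |εd|) = 2.3 / (2.3 + 0.2) = 0.92.
So consumers bear ≈ 0.92 × €8 = €7.36; producers bear €0.64.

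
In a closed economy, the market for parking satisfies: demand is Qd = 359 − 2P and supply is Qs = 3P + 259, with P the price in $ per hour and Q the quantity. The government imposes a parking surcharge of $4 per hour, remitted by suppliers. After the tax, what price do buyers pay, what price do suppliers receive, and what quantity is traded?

Buyers pay $22.4; suppliers receive $18.4; quantity = 314.2.

Before the tax: set 359 − 2P = 3P + 259 → P* = $20, Q* = 319.
With the tax collected from suppliers, supply shifts: Qs = 3(P − 4) + 259.
New equilibrium: buyers pay $22.4, suppliers receive $18.4, Q = 314.2. (Wedge: Pb − Ps = 4.)
The less price-elastic side of the market bears the larger share of a per-unit tax.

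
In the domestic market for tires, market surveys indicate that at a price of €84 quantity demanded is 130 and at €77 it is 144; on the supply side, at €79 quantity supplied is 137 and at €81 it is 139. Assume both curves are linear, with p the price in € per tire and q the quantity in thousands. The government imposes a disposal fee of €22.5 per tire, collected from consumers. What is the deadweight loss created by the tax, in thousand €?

Demand slope: (144 − 130)/(77 − 84) = -2, so qd = 298 − 2p.
Supply slope: (139 − 137)/(81 − 79) = 1, so qs = p + 58.
Before the tax: set 298 − 2p = p + 58 → p* = €80, q* = 138.
With the tax collected from consumers, demand (in seller-price terms) shifts: qd = 298 − 2(p + 22.5).
Solving gives q = 123 with consumers paying €87.5 and sellers receiving €65 (the €22.5 wedge).
Quantity falls by |ΔQ| = |138 − 123| = 15.
DWL = ½ · t · |ΔQ| = ½ · 22.5 · 15 = €168.75.

Deadweight loss = €168.75 thousand.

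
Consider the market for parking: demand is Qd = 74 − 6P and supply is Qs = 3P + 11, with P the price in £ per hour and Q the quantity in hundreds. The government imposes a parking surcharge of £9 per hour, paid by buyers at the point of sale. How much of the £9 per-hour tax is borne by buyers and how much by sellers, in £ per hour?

Without the tax, 74 − 6P = 3P + 11 gives 9P = 63, so P* = £7 and Q* = 32.
With the tax collected from buyers, demand (in seller-price terms) shifts: Qd = 74 − 6(P + 9).
New equilibrium: buyers pay £10, sellers receive £1, Q = 14. (Wedge: Pb − Ps = 9.)
Burden on buyers: £3; on sellers: £6. (They sum to £9.)

Buyers bear £3 per hour; sellers bear £6 per hour.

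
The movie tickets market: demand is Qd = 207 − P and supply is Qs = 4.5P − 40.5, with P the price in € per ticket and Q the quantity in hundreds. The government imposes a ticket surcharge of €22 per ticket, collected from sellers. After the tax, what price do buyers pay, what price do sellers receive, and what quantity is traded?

Buyers pay €63; sellers receive €41; quantity = 144.

Before the tax: set 207 − P = 4.5P − 40.5 → P* = €45, Q* = 162.
With the tax collected from sellers, supply shifts: Qs = 4.5(P − 22) − 40.5.
Solving gives Q = 144 with buyers paying €63 and sellers receiving €41 (the €22 wedge).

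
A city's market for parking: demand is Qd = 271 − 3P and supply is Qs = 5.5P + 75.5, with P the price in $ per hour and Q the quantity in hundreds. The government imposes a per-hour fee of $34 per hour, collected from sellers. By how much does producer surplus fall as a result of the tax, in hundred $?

Before the tax: set 271 − 3P = 5.5P + 75.5 → P* = $23, Q* = 202.
With the tax collected from sellers, supply shifts: Qs = 5.5(P − 34) + 75.5.
Solving gives Q = 136 with consumers paying $45 and sellers receiving $11 (the $34 wedge).
ΔPS is the trapezoid between Q = 136 and Q = 202 of height $12: ½ · (202 + 136) · 12 = $2028.

Producer surplus falls by $2028 hundred.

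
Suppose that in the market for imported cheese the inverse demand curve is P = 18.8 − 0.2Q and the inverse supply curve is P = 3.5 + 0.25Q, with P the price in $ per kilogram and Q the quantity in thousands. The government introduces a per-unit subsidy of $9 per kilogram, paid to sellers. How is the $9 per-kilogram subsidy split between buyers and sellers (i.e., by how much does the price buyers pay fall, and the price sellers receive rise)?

Buyers gain $4 per kilogram; sellers gain $5 per kilogram.

Inverting to Q(P) form: Qd = 94 − 5P; Qs = 4P − 14.
Without the subsidy, 94 − 5P = 4P − 14 gives 9P = 108, so P* = $12 and Q* = 34.
With a per-unit subsidy paid to sellers, each receives P + 9 per unit sold, so supply becomes Qs = 4(P + 9) − 14.
Solving gives Q = 54 with buyers paying $8 and sellers receiving $17 (the $9 wedge).
Gain to buyers: $4; to sellers: $5. (They sum to $9.)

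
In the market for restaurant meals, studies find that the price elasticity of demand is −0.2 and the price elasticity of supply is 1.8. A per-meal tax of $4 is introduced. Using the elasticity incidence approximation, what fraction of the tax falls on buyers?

Buyers' share ≈ 0.9.

Incidence ratio: buyers' share ≈ εs / (εs + |εd|) = 1.8 / (1.8 + 0.2) = 0.9.
Supply is the more elastic side, so buyers bear the larger share.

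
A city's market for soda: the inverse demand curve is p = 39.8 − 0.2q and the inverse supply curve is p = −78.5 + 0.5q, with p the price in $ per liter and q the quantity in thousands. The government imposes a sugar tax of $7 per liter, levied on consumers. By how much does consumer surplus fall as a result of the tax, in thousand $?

Consumer surplus falls by $328 thousand.

Rewrite in direct form: qd = 199 − 5p and qs = 2p + 157.
Without the tax, 199 − 5p = 2p + 157 gives 7p = 42, so p* = $6 and q* = 169.
With the tax collected from consumers, demand (in seller-price terms) shifts: qd = 199 − 5(p + 7).
Solving gives q = 159 with consumers paying $8 and suppliers receiving $1 (the $7 wedge).
ΔCS is the trapezoid between Q = 159 and Q = 169 of height $2: ½ · (169 + 159) · 2 = $328.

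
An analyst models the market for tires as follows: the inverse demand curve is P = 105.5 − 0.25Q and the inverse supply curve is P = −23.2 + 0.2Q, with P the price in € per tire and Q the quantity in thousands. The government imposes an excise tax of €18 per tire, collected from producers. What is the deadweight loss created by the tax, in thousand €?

Rewrite in direct form: Qd = 422 − 4P and Qs = 5P + 116.
Without the tax, 422 − 4P = 5P + 116 gives 9P = 306, so P* = €34 and Q* = 286.
With the tax collected from producers, supply shifts: Qs = 5(P − 18) + 116.
New equilibrium: consumers pay €44, producers receive €26, Q = 246. (Wedge: Pb − Ps = 18.)
Quantity falls by |ΔQ| = |286 − 246| = 40.
DWL = ½ · t · |ΔQ| = ½ · 18 · 40 = €360.

Deadweight loss = €360 thousand.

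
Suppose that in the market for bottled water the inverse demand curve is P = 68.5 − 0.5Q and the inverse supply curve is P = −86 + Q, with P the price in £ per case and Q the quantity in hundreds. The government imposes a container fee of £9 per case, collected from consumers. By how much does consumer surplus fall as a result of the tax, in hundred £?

Consumer surplus falls by £300 hundred.

Rewrite in direct form: Qd = 137 − 2P and Qs = P + 86.
Without the tax, 137 − 2P = P + 86 gives 3P = 51, so P* = £17 and Q* = 103.
With the tax collected from consumers, demand (in seller-price terms) shifts: Qd = 137 − 2(P + 9).
Solving gives Q = 97 with consumers paying £20 and suppliers receiving £11 (the £9 wedge).
ΔCS is the trapezoid between Q = 97 and Q = 103 of height £3: ½ · (103 + 97) · 3 = £300.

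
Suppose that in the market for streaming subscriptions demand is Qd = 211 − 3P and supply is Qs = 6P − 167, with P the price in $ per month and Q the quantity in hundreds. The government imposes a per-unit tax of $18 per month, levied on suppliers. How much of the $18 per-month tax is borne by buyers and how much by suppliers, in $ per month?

Before the tax: set 211 − 3P = 6P − 167 → P* = $42, Q* = 85.
With the tax collected from suppliers, supply shifts: Qs = 6(P − 18) − 167.
Solving gives Q = 49 with buyers paying $54 and suppliers receiving $36 (the $18 wedge).
Burden on buyers: $12; on suppliers: $6. (They sum to $18.)

Buyers bear $12 per month; suppliers bear $6 per month.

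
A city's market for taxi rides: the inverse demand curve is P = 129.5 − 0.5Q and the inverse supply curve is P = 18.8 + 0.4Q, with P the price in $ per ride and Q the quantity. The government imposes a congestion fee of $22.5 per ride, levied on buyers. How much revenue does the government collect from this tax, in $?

Inverting to Q(P) form: Qd = 259 − 2P; Qs = 2.5P − 47.
Before the tax: set 259 − 2P = 2.5P − 47 → P* = $68, Q* = 123.
With the tax collected from buyers, demand (in seller-price terms) shifts: Qd = 259 − 2(P + 22.5).
New equilibrium: buyers pay $80.5, sellers receive $58, Q = 98. (Wedge: Pb − Ps = 22.5.)
Revenue = t · Q = 22.5 · 98 = $2205.

Tax revenue = $2205.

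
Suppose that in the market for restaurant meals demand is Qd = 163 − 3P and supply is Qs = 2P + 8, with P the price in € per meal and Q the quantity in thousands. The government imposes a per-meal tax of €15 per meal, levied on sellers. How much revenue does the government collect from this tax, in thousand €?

Tax revenue = €780 thousand.

Without the tax, 163 − 3P = 2P + 8 gives 5P = 155, so P* = €31 and Q* = 70.
With the tax collected from sellers, supply shifts: Qs = 2(P − 15) + 8.
New equilibrium: consumers pay €37, sellers receive €22, Q = 52. (Wedge: Pb − Ps = 15.)
Revenue = t · Q = 15 · 52 = €780.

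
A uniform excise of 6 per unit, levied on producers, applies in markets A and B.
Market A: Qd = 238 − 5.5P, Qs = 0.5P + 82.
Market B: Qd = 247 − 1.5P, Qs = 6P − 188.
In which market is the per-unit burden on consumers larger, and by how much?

Market A: pre-tax P* = 26, Q* = 95; post-tax Q = 92.25; per-unit burden on consumers = 0.5.
Market B: pre-tax P* = 58, Q* = 160; post-tax Q = 152.8; per-unit burden on consumers = 4.8.
Difference: 0.5 vs 4.8 → market B is larger by 4.3.

Market B, by 4.3.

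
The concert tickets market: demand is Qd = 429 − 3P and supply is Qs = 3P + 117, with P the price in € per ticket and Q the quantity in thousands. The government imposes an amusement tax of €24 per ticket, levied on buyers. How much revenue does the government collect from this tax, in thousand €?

Without the tax, 429 − 3P = 3P + 117 gives 6P = 312, so P* = €52 and Q* = 273.
With the tax collected from buyers, demand (in seller-price terms) shifts: Qd = 429 − 3(P + 24).
New equilibrium: buyers pay €64, sellers receive €40, Q = 237. (Wedge: Pb − Ps = 24.)
Revenue = t · Q = 24 · 237 = €5688.

Tax revenue = €5688 thousand.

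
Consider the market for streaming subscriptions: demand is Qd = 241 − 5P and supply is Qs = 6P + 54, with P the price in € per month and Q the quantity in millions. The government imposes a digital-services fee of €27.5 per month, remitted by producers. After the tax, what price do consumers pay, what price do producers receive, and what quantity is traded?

Consumers pay €32; producers receive €4.5; quantity = 81.

Without the tax, 241 − 5P = 6P + 54 gives 11P = 187, so P* = €17 and Q* = 156.
With the tax collected from producers, supply shifts: Qs = 6(P − 27.5) + 54.
Solving gives Q = 81 with consumers paying €32 and producers receiving €4.5 (the €27.5 wedge).
The less price-elastic side of the market bears the larger share of a per-unit tax.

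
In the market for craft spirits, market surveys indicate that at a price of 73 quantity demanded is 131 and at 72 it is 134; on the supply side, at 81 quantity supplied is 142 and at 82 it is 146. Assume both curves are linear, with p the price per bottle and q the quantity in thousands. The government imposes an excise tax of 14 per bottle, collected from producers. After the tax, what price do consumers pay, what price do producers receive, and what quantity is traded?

Demand slope: (134 − 131)/(72 − 73) = -3, so qd = 350 − 3p.
Supply slope: (146 − 142)/(82 − 81) = 4, so qs = 4p − 182.
Before the tax: set 350 − 3p = 4p − 182 → p* = 76, q* = 122.
With the tax collected from producers, supply shifts: qs = 4(p − 14) − 182.
Solving gives q = 98 with consumers paying 84 and producers receiving 70 (the 14 wedge).

Consumers pay 84; producers receive 70; quantity = 98.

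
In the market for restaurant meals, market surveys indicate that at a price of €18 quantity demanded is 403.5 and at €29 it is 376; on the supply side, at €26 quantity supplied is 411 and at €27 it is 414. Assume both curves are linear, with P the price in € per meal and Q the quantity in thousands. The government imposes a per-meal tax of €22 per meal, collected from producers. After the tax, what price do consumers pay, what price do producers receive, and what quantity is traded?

Demand slope: (376 − 403.5)/(29 − 18) = -2.5, so Qd = 448.5 − 2.5P.
Supply slope: (414 − 411)/(27 − 26) = 3, so Qs = 3P + 333.
Before the tax: set 448.5 − 2.5P = 3P + 333 → P* = €21, Q* = 396.
With the tax collected from producers, supply shifts: Qs = 3(P − 22) + 333.
New equilibrium: consumers pay €33, producers receive €11, Q = 366. (Wedge: Pb − Ps = 22.)

Consumers pay €33; producers receive €11; quantity = 366.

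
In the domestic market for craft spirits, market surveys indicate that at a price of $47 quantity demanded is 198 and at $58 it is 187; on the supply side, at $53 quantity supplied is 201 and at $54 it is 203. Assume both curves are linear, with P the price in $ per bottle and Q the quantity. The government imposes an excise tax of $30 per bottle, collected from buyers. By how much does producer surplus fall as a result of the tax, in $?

Demand slope: (187 − 198)/(58 − 47) = -1, so Qd = 245 − P.
Supply slope: (203 − 201)/(54 − 53) = 2, so Qs = 2P + 95.
Without the tax, 245 − P = 2P + 95 gives 3P = 150, so P* = $50 and Q* = 195.
With the tax collected from buyers, demand (in seller-price terms) shifts: Qd = 245 − (P + 30).
Solving gives Q = 175 with buyers paying $70 and suppliers receiving $40 (the $30 wedge).
ΔPS is the trapezoid between Q = 175 and Q = 195 of height $10: ½ · (195 + 175) · 10 = $1850.

Producer surplus falls by $1850.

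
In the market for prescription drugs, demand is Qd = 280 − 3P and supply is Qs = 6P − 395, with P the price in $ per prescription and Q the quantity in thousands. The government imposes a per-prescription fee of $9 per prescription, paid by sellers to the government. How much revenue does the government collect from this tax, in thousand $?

Tax revenue = $333 thousand.

Before the tax: set 280 − 3P = 6P − 395 → P* = $75, Q* = 55.
With the tax collected from sellers, supply shifts: Qs = 6(P − 9) − 395.
New equilibrium: buyers pay $81, sellers receive $72, Q = 37. (Wedge: Pb − Ps = 9.)
Revenue = t · Q = 9 · 37 = $333.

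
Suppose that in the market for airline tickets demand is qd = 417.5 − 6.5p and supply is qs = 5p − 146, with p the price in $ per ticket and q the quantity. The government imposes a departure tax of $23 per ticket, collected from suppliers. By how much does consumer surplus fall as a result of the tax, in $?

Consumer surplus falls by $665.

Without the tax, 417.5 − 6.5p = 5p − 146 gives 11.5p = 563.5, so p* = $49 and q* = 99.
With the tax collected from suppliers, supply shifts: qs = 5(p − 23) − 146.
New equilibrium: consumers pay $59, suppliers receive $36, q = 34. (Wedge: pb − ps = 23.)
ΔCS is the trapezoid between Q = 34 and Q = 99 of height $10: ½ · (99 + 34) · 10 = $665.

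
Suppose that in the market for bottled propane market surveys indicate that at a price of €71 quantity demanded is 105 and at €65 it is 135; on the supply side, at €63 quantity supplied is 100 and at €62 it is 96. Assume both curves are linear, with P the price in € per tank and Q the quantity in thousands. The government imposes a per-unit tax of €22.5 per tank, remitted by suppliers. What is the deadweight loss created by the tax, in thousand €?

Demand slope: (135 − 105)/(65 − 71) = -5, so Qd = 460 − 5P.
Supply slope: (96 − 100)/(62 − 63) = 4, so Qs = 4P − 152.
Without the tax, 460 − 5P = 4P − 152 gives 9P = 612, so P* = €68 and Q* = 120.
With the tax collected from suppliers, supply shifts: Qs = 4(P − 22.5) − 152.
Solving gives Q = 70 with buyers paying €78 and suppliers receiving €55.5 (the €22.5 wedge).
Quantity falls by |ΔQ| = |120 − 70| = 50.
DWL = ½ · t · |ΔQ| = ½ · 22.5 · 50 = €562.5.

Deadweight loss = €562.5 thousand.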